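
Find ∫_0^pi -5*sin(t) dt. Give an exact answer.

-10

An antiderivative is F(t) = 5*cos(t).
Then F(pi) - F(0) = (-5) - (5) = -10.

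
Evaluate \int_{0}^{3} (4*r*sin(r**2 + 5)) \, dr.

-2*cos(14) + 2*cos(5)

Let u = r**2 + 5, so du = 2*r dr. When r = 0, u = 5; when r = 3, u = 14.
The integral becomes 2·∫ sin(u) du from 5 to 14, with antiderivative -2*cos(u).
Back in r: F(r) = -2*cos(r**2 + 5).
Then F(3) - F(0) = (-2*cos(14)) - (-2*cos(5)) = -2*cos(14) + 2*cos(5).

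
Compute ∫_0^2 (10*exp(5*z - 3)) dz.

-(2 - 2*exp(10))*exp(-3)

Let u = 5*z - 3, so du = 5 dz. When z = 0, u = -3; when z = 2, u = 7.
The integral becomes 2·∫ exp(u) du from -3 to 7, with antiderivative 2*exp(u).
Back in z: F(z) = 2*exp(5*z - 3).
Then F(2) - F(0) = (2*exp(7)) - (2*exp(-3)) = -(2 - 2*exp(10))*exp(-3).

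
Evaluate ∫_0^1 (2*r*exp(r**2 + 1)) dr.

Let u = r**2 + 1, so du = 2*r dr. When r = 0, u = 1; when r = 1, u = 2.
The integral becomes ∫ exp(u) du from 1 to 2, with antiderivative exp(u).
Back in r: F(r) = exp(r**2 + 1).
Then F(1) - F(0) = (exp(2)) - (exp(1)) = -exp(1) + exp(2).

-exp(1) + exp(2)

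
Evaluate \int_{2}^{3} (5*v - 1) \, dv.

By the power rule, an antiderivative is F(v) = 5*v**2/2 - v.
Then F(3) - F(2) = (39/2) - (8) = 23/2.

23/2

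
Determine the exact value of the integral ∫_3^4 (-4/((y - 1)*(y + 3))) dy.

log(7/9)

Factor the denominator: y**2 + 2*y - 3 = (y + 3)(y - 1).
Partial fractions: -4/((y - 1)*(y + 3)) = 1/(y + 3) - 1/(y - 1).
An antiderivative is F(y) = -log(y - 1) + log(y + 3).
Then F(4) - F(3) = (log(7/3)) - (log(3)) = log(7/9).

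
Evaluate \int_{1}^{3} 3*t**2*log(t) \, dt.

-26/3 + 27*log(3)

Integrate by parts once (u = ln t, dv = 3*t**2 dt).
An antiderivative is F(t) = t**3*(3*log(t) - 1)/3.
Then F(3) - F(1) = (-9 + 27*log(3)) - (-1/3) = -26/3 + 27*log(3).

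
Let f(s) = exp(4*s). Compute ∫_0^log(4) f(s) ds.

Let u = exp(s), so du = exp(s) ds. When s = 0, u = 1; when s = log(4), u = 4.
The integral becomes ∫ u**3 du from 1 to 4, with antiderivative u**4/4.
Back in s: F(s) = exp(4*s)/4.
Then F(log(4)) - F(0) = (64) - (1/4) = 255/4.

255/4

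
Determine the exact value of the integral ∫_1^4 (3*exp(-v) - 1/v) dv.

An antiderivative is F(v) = -log(v) - 3*exp(-v).
Then F(4) - F(1) = ((-log(4**exp(4)) - 3)*exp(-4)) - (-3*exp(-1)) = (-log(4**exp(4)) - 3 + 3*exp(3))*exp(-4).

(-log(4**exp(4)) - 3 + 3*exp(3))*exp(-4)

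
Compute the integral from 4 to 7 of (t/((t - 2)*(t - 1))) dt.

Factor the denominator: t**2 - 3*t + 2 = (t - 1)(t - 2).
Partial fractions: t/((t - 2)*(t - 1)) = -1/(t - 1) + 2/(t - 2).
An antiderivative is F(t) = 2*log(t - 2) - log(t - 1).
Then F(7) - F(4) = (log(25/6)) - (log(4/3)) = log(25/8).

log(25/8)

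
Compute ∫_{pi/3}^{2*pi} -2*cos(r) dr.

sqrt(3)

An antiderivative is F(r) = -2*sin(r).
Then F(2*pi) - F(pi/3) = (0) - (-sqrt(3)) = sqrt(3).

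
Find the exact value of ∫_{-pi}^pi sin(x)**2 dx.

pi

Use the identity sin^2(x) = (1 - cos(2*x))/2.
An antiderivative is F(x) = x/2 - sin(2*x)/4.
Then F(pi) - F(-pi) = (pi/2) - (-pi/2) = pi.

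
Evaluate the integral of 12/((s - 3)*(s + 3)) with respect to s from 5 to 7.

Factor the denominator: s**2 - 9 = (s + 3)(s - 3).
Partial fractions: 12/((s - 3)*(s + 3)) = -2/(s + 3) + 2/(s - 3).
An antiderivative is F(s) = 2*log(s - 3) - 2*log(s + 3).
Then F(7) - F(5) = (log(4/25)) - (-log(16)) = log(64/25).

log(64/25)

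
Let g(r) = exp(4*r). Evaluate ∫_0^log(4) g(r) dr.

Let u = exp(r), so du = exp(r) dr. When r = 0, u = 1; when r = log(4), u = 4.
The integral becomes ∫ u**3 du from 1 to 4, with antiderivative u**4/4.
Back in r: F(r) = exp(4*r)/4.
Then F(log(4)) - F(0) = (64) - (1/4) = 255/4.

255/4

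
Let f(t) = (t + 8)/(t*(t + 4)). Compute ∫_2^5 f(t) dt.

log(25/6)

Factor the denominator: t**2 + 4*t = (t + 4)t.
Partial fractions: (t + 8)/(t*(t + 4)) = -1/(t + 4) + 2/t.
An antiderivative is F(t) = 2*log(t) - log(t + 4).
Then F(5) - F(2) = (log(25/9)) - (log(2/3)) = log(25/6).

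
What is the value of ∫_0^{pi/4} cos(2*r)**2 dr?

Use the identity cos^2(2*r) = (1 + cos(4*r))/2.
An antiderivative is F(r) = r/2 + sin(4*r)/8.
Then F(pi/4) - F(0) = (pi/8) - (0) = pi/8.

pi/8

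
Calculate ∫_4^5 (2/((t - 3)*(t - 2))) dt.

log(16/9)

Factor the denominator: t**2 - 5*t + 6 = (t - 2)(t - 3).
Partial fractions: 2/((t - 3)*(t - 2)) = -2/(t - 2) + 2/(t - 3).
An antiderivative is F(t) = 2*log(t - 3) - 2*log(t - 2).
Then F(5) - F(4) = (log(4/9)) - (-log(4)) = log(16/9).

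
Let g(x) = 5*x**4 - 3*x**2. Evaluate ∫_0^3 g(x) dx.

216

By the power rule, an antiderivative is F(x) = x**5 - x**3.
Then F(3) - F(0) = (216) - (0) = 216.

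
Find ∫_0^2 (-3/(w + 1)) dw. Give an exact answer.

-log(27)

An antiderivative is F(w) = -3*log(w + 1).
Then F(2) - F(0) = (-log(27)) - (0) = -log(27).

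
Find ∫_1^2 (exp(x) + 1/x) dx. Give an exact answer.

An antiderivative is F(x) = exp(x) + log(x).
Then F(2) - F(1) = (log(2) + exp(2)) - (exp(1)) = -exp(1) + log(2) + exp(2).

-exp(1) + log(2) + exp(2)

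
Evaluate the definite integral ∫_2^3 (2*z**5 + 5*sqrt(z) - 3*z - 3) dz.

By the power rule, an antiderivative is F(z) = z**6/3 + 10*z**(3/2)/3 - 3*z**2/2 - 3*z.
Then F(3) - F(2) = (10*sqrt(3) + 441/2) - (28/3 + 20*sqrt(2)/3) = -20*sqrt(2)/3 + 10*sqrt(3) + 1267/6.

-20*sqrt(2)/3 + 10*sqrt(3) + 1267/6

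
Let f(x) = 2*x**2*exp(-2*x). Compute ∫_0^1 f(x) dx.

(-5 + exp(2))*exp(-2)/2

Integrate by parts twice (u = x^2, dv = 2*exp(-2*x) dx).
An antiderivative is F(x) = (-2*x**2 - 2*x - 1)*exp(-2*x)/2.
Then F(1) - F(0) = (-5*exp(-2)/2) - (-1/2) = (-5 + exp(2))*exp(-2)/2.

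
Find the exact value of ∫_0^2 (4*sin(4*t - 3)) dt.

cos(3) - cos(5)

Let u = 4*t - 3, so du = 4 dt. When t = 0, u = -3; when t = 2, u = 5.
The integral becomes ∫ sin(u) du from -3 to 5, with antiderivative -cos(u).
Back in t: F(t) = -cos(4*t - 3).
Then F(2) - F(0) = (-cos(5)) - (-cos(3)) = cos(3) - cos(5).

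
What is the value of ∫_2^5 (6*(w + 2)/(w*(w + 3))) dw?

log(100)

Factor the denominator: w**2 + 3*w = (w + 3)w.
Partial fractions: 6*(w + 2)/(w*(w + 3)) = 2/(w + 3) + 4/w.
An antiderivative is F(w) = 4*log(w) + 2*log(w + 3).
Then F(5) - F(2) = (6*log(2) + 4*log(5)) - (4*log(2) + 2*log(5)) = log(100).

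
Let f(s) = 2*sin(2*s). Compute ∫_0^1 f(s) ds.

1 - cos(2)

Let u = 2*s, so du = 2 ds. When s = 0, u = 0; when s = 1, u = 2.
The integral becomes ∫ sin(u) du from 0 to 2, with antiderivative -cos(u).
Back in s: F(s) = -cos(2*s).
Then F(1) - F(0) = (-cos(2)) - (-1) = 1 - cos(2).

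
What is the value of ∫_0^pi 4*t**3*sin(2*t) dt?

Integrate by parts 3 times (u = t^3, dv = 4*sin(2*t) dt).
An antiderivative is F(t) = -2*t**3*cos(2*t) + 3*t**2*sin(2*t) + 3*t*cos(2*t) - 3*sin(2*t)/2.
Then F(pi) - F(0) = (pi*(3 - 2*pi**2)) - (0) = pi*(3 - 2*pi**2).

pi*(3 - 2*pi**2)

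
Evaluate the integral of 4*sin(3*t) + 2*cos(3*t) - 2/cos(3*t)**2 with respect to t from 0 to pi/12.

2/3 - sqrt(2)/3

An antiderivative is F(t) = 2*sin(3*t)/3 - 4*cos(3*t)/3 - 2*tan(3*t)/3.
Then F(pi/12) - F(0) = (-2/3 - sqrt(2)/3) - (-4/3) = 2/3 - sqrt(2)/3.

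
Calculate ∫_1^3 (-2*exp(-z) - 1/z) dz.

An antiderivative is F(z) = -log(z) + 2*exp(-z).
Then F(3) - F(1) = (-log(3) + 2*exp(-3)) - (2*exp(-1)) = -log(3) - 2*exp(-1) + 2*exp(-3).

-log(3) - 2*exp(-1) + 2*exp(-3)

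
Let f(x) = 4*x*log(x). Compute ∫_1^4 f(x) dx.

-15 + 64*log(2)

Integrate by parts once (u = ln x, dv = 4*x dx).
An antiderivative is F(x) = x**2*(2*log(x) - 1).
Then F(4) - F(1) = (-16 + 64*log(2)) - (-1) = -15 + 64*log(2).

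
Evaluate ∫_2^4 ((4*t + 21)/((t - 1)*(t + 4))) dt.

Factor the denominator: t**2 + 3*t - 4 = (t + 4)(t - 1).
Partial fractions: (4*t + 21)/((t - 1)*(t + 4)) = -1/(t + 4) + 5/(t - 1).
An antiderivative is F(t) = 5*log(t - 1) - log(t + 4).
Then F(4) - F(2) = (-3*log(2) + 5*log(3)) - (-log(6)) = -2*log(2) + 6*log(3).

-2*log(2) + 6*log(3)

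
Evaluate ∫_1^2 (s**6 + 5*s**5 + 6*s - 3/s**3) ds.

By the power rule, an antiderivative is F(s) = s**7/7 + 5*s**6/6 + 3*s**2 + 3/(2*s**2).
Then F(2) - F(1) = (14111/168) - (115/21) = 4397/56.

4397/56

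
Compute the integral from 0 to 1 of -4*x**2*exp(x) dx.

Integrate by parts twice (u = x^2, dv = -4*exp(x) dx).
An antiderivative is F(x) = (-4*x**2 + 8*x - 8)*exp(x).
Then F(1) - F(0) = (-4*E) - (-8) = 8 - 4*E.

8 - 4*E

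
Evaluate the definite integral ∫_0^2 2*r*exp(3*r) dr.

Integrate by parts once (u = r, dv = 2*exp(3*r) dr).
An antiderivative is F(r) = (6*r - 2)*exp(3*r)/9.
Then F(2) - F(0) = (10*exp(6)/9) - (-2/9) = 2/9 + 10*exp(6)/9.

2/9 + 10*exp(6)/9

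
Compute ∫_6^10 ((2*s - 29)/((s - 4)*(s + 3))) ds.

Factor the denominator: s**2 - s - 12 = (s + 3)(s - 4).
Partial fractions: (2*s - 29)/((s - 4)*(s + 3)) = 5/(s + 3) - 3/(s - 4).
An antiderivative is F(s) = -3*log(s - 4) + 5*log(s + 3).
Then F(10) - F(6) = (-3*log(3) - 3*log(2) + 5*log(13)) - (-3*log(2) + 10*log(3)) = -13*log(3) + 5*log(13).

-13*log(3) + 5*log(13)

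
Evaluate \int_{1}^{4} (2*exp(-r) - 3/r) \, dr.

-6*log(2) - 2*exp(-4) + 2*exp(-1)

An antiderivative is F(r) = -3*log(r) - 2*exp(-r).
Then F(4) - F(1) = (-6*log(2) - 2*exp(-4)) - (-2*exp(-1)) = -6*log(2) - 2*exp(-4) + 2*exp(-1).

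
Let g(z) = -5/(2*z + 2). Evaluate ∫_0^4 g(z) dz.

-5*log(5)/2

An antiderivative is F(z) = -5*log(2*z + 2)/2.
Then F(4) - F(0) = (-5*log(10)/2) - (-5*log(2)/2) = -5*log(5)/2.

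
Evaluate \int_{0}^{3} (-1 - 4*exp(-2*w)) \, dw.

An antiderivative is F(w) = -w + 2*exp(-2*w).
Then F(3) - F(0) = (-3 + 2*exp(-6)) - (2) = -5 + 2*exp(-6).

-5 + 2*exp(-6)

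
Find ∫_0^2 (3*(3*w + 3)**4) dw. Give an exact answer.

58806/5

Let u = 3*w + 3, so du = 3 dw. When w = 0, u = 3; when w = 2, u = 9.
The integral becomes ∫ u**4 du from 3 to 9, with antiderivative u**5/5.
Back in w: F(w) = (3*w + 3)**5/5.
Then F(2) - F(0) = (59049/5) - (243/5) = 58806/5.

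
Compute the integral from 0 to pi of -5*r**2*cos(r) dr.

10*pi

Integrate by parts twice (u = r^2, dv = -5*cos(r) dr).
An antiderivative is F(r) = -5*r**2*sin(r) - 10*r*cos(r) + 10*sin(r).
Then F(pi) - F(0) = (10*pi) - (0) = 10*pi.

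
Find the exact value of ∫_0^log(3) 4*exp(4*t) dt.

80

Let u = exp(t), so du = exp(t) dt. When t = 0, u = 1; when t = log(3), u = 3.
The integral becomes 4·∫ u**3 du from 1 to 3, with antiderivative u**4.
Back in t: F(t) = exp(4*t).
Then F(log(3)) - F(0) = (81) - (1) = 80.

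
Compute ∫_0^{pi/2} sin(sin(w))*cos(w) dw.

1 - cos(1)

Let u = sin(w), so du = cos(w) dw. When w = 0, u = 0; when w = pi/2, u = 1.
The integral becomes ∫ sin(u) du from 0 to 1, with antiderivative -cos(u).
Back in w: F(w) = -cos(sin(w)).
Then F(pi/2) - F(0) = (-cos(1)) - (-1) = 1 - cos(1).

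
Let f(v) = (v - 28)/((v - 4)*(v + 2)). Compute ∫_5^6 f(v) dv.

-5*log(7) + 11*log(2)

Factor the denominator: v**2 - 2*v - 8 = (v + 2)(v - 4).
Partial fractions: (v - 28)/((v - 4)*(v + 2)) = 5/(v + 2) - 4/(v - 4).
An antiderivative is F(v) = -4*log(v - 4) + 5*log(v + 2).
Then F(6) - F(5) = (11*log(2)) - (5*log(7)) = -5*log(7) + 11*log(2).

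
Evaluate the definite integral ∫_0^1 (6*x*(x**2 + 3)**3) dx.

Let u = x**2 + 3, so du = 2*x dx. When x = 0, u = 3; when x = 1, u = 4.
The integral becomes 3·∫ u**3 du from 3 to 4, with antiderivative 3*u**4/4.
Back in x: F(x) = 3*(x**2 + 3)**4/4.
Then F(1) - F(0) = (192) - (243/4) = 525/4.

525/4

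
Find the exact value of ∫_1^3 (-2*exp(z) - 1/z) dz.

-2*exp(3) - log(3) + 2*exp(1)

An antiderivative is F(z) = -2*exp(z) - log(z).
Then F(3) - F(1) = (-2*exp(3) - log(3)) - (-2*exp(1)) = -2*exp(3) - log(3) + 2*exp(1).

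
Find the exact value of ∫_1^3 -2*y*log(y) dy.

Integrate by parts once (u = ln y, dv = -2*y dy).
An antiderivative is F(y) = -y**2*(2*log(y) - 1)/2.
Then F(3) - F(1) = (9/2 - 9*log(3)) - (1/2) = 4 - 9*log(3).

4 - 9*log(3)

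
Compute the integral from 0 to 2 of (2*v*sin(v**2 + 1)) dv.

-cos(5) + cos(1)

Let u = v**2 + 1, so du = 2*v dv. When v = 0, u = 1; when v = 2, u = 5.
The integral becomes ∫ sin(u) du from 1 to 5, with antiderivative -cos(u).
Back in v: F(v) = -cos(v**2 + 1).
Then F(2) - F(0) = (-cos(5)) - (-cos(1)) = -cos(5) + cos(1).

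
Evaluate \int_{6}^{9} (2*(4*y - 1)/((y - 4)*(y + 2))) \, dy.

Factor the denominator: y**2 - 2*y - 8 = (y + 2)(y - 4).
Partial fractions: 2*(4*y - 1)/((y - 4)*(y + 2)) = 3/(y + 2) + 5/(y - 4).
An antiderivative is F(y) = 5*log(y - 4) + 3*log(y + 2).
Then F(9) - F(6) = (3*log(11) + 5*log(5)) - (14*log(2)) = -14*log(2) + 3*log(11) + 5*log(5).

-14*log(2) + 3*log(11) + 5*log(5)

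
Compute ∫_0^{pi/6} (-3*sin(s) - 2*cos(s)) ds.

-4 + 3*sqrt(3)/2

An antiderivative is F(s) = -2*sin(s) + 3*cos(s).
Then F(pi/6) - F(0) = (-1 + 3*sqrt(3)/2) - (3) = -4 + 3*sqrt(3)/2.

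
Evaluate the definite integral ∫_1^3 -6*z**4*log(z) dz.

1452/25 - 1458*log(3)/5

Integrate by parts once (u = ln z, dv = -6*z**4 dz).
An antiderivative is F(z) = -6*z**5*(5*log(z) - 1)/25.
Then F(3) - F(1) = (1458/25 - 1458*log(3)/5) - (6/25) = 1452/25 - 1458*log(3)/5.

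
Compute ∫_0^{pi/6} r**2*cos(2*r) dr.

Integrate by parts twice (u = r^2, dv = cos(2*r) dr).
An antiderivative is F(r) = r**2*sin(2*r)/2 + r*cos(2*r)/2 - sin(2*r)/4.
Then F(pi/6) - F(0) = (-sqrt(3)/8 + sqrt(3)*pi**2/144 + pi/24) - (0) = -sqrt(3)/8 + sqrt(3)*pi**2/144 + pi/24.

-sqrt(3)/8 + sqrt(3)*pi**2/144 + pi/24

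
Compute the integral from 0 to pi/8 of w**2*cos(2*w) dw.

sqrt(2)*(-32 + pi**2 + 8*pi)/256

Integrate by parts twice (u = w^2, dv = cos(2*w) dw).
An antiderivative is F(w) = w**2*sin(2*w)/2 + w*cos(2*w)/2 - sin(2*w)/4.
Then F(pi/8) - F(0) = (sqrt(2)*(-32 + pi**2 + 8*pi)/256) - (0) = sqrt(2)*(-32 + pi**2 + 8*pi)/256.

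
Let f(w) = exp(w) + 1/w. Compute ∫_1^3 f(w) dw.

An antiderivative is F(w) = exp(w) + log(w).
Then F(3) - F(1) = (log(3) + exp(3)) - (exp(1)) = -exp(1) + log(3) + exp(3).

-exp(1) + log(3) + exp(3)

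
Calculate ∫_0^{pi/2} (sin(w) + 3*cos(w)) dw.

An antiderivative is F(w) = 3*sin(w) - cos(w).
Then F(pi/2) - F(0) = (3) - (-1) = 4.

4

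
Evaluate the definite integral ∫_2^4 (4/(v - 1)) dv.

log(81)

An antiderivative is F(v) = 4*log(v - 1).
Then F(4) - F(2) = (log(81)) - (0) = log(81).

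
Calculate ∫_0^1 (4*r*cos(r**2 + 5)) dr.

Let u = r**2 + 5, so du = 2*r dr. When r = 0, u = 5; when r = 1, u = 6.
The integral becomes 2·∫ cos(u) du from 5 to 6, with antiderivative 2*sin(u).
Back in r: F(r) = 2*sin(r**2 + 5).
Then F(1) - F(0) = (2*sin(6)) - (2*sin(5)) = 2*sin(6) - 2*sin(5).

2*sin(6) - 2*sin(5)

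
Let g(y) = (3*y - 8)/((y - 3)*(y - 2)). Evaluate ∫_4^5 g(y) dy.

log(9/2)

Factor the denominator: y**2 - 5*y + 6 = (y - 2)(y - 3).
Partial fractions: (3*y - 8)/((y - 3)*(y - 2)) = 2/(y - 2) + 1/(y - 3).
An antiderivative is F(y) = log(y - 3) + 2*log(y - 2).
Then F(5) - F(4) = (log(18)) - (log(4)) = log(9/2).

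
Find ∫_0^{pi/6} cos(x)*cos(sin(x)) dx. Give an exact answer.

sin(1/2)

Let u = sin(x), so du = cos(x) dx. When x = 0, u = 0; when x = pi/6, u = 1/2.
The integral becomes ∫ cos(u) du from 0 to 1/2, with antiderivative sin(u).
Back in x: F(x) = sin(sin(x)).
Then F(pi/6) - F(0) = (sin(1/2)) - (0) = sin(1/2).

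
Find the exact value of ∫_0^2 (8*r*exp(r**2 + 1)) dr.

-4*exp(1)*(1 - exp(4))

Let u = r**2 + 1, so du = 2*r dr. When r = 0, u = 1; when r = 2, u = 5.
The integral becomes 4·∫ exp(u) du from 1 to 5, with antiderivative 4*exp(u).
Back in r: F(r) = 4*exp(r**2 + 1).
Then F(2) - F(0) = (4*exp(5)) - (4*exp(1)) = -4*exp(1)*(1 - exp(4)).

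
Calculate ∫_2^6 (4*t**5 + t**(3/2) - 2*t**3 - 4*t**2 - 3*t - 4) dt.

-8*sqrt(2)/5 + 72*sqrt(6)/5 + 30080

By the power rule, an antiderivative is F(t) = 2*t**6/3 + 2*t**(5/2)/5 - t**4/2 - 4*t**3/3 - 3*t**2/2 - 4*t.
Then F(6) - F(2) = (72*sqrt(6)/5 + 30090) - (8*sqrt(2)/5 + 10) = -8*sqrt(2)/5 + 72*sqrt(6)/5 + 30080.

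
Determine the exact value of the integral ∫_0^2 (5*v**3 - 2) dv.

16

By the power rule, an antiderivative is F(v) = 5*v**4/4 - 2*v.
Then F(2) - F(0) = (16) - (0) = 16.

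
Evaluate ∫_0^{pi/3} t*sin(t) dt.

Integrate by parts once (u = t, dv = sin(t) dt).
An antiderivative is F(t) = -t*cos(t) + sin(t).
Then F(pi/3) - F(0) = (-pi/6 + sqrt(3)/2) - (0) = -pi/6 + sqrt(3)/2.

-pi/6 + sqrt(3)/2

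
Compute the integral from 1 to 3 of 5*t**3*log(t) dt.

Integrate by parts once (u = ln t, dv = 5*t**3 dt).
An antiderivative is F(t) = 5*t**4*(4*log(t) - 1)/16.
Then F(3) - F(1) = (-405/16 + 405*log(3)/4) - (-5/16) = -25 + 405*log(3)/4.

-25 + 405*log(3)/4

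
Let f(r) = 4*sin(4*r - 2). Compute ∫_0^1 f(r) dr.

Let u = 4*r - 2, so du = 4 dr. When r = 0, u = -2; when r = 1, u = 2.
The integral becomes ∫ sin(u) du from -2 to 2, with antiderivative -cos(u).
Back in r: F(r) = -cos(4*r - 2).
Then F(1) - F(0) = (-cos(2)) - (-cos(2)) = 0.

0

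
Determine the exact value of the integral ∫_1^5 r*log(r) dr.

Integrate by parts once (u = ln r, dv = r dr).
An antiderivative is F(r) = r**2*(2*log(r) - 1)/4.
Then F(5) - F(1) = (-25/4 + 25*log(5)/2) - (-1/4) = -6 + 25*log(5)/2.

-6 + 25*log(5)/2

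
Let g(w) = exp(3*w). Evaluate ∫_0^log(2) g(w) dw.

7/3

Let u = exp(w), so du = exp(w) dw. When w = 0, u = 1; when w = log(2), u = 2.
The integral becomes ∫ u**2 du from 1 to 2, with antiderivative u**3/3.
Back in w: F(w) = exp(3*w)/3.
Then F(log(2)) - F(0) = (8/3) - (1/3) = 7/3.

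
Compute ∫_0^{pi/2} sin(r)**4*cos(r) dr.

1/5

Let u = sin(r), so du = cos(r) dr. When r = 0, u = 0; when r = pi/2, u = 1.
The integral becomes ∫ u**4 du from 0 to 1, with antiderivative u**5/5.
Back in r: F(r) = sin(r)**5/5.
Then F(pi/2) - F(0) = (1/5) - (0) = 1/5.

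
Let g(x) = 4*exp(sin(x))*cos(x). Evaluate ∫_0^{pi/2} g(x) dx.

Let u = sin(x), so du = cos(x) dx. When x = 0, u = 0; when x = pi/2, u = 1.
The integral becomes 4·∫ exp(u) du from 0 to 1, with antiderivative 4*exp(u).
Back in x: F(x) = 4*exp(sin(x)).
Then F(pi/2) - F(0) = (4*E) - (4) = -4 + 4*E.

-4 + 4*E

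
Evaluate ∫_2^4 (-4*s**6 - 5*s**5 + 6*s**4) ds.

-401056/35

By the power rule, an antiderivative is F(s) = -4*s**7/7 - 5*s**6/6 + 6*s**5/5.
Then F(4) - F(2) = (-1212416/105) - (-9248/105) = -401056/35.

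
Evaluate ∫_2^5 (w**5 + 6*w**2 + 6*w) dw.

5781/2

By the power rule, an antiderivative is F(w) = w**6/6 + 2*w**3 + 3*w**2.
Then F(5) - F(2) = (17575/6) - (116/3) = 5781/2.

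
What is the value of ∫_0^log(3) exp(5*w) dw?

242/5

Let u = exp(w), so du = exp(w) dw. When w = 0, u = 1; when w = log(3), u = 3.
The integral becomes ∫ u**4 du from 1 to 3, with antiderivative u**5/5.
Back in w: F(w) = exp(5*w)/5.
Then F(log(3)) - F(0) = (243/5) - (1/5) = 242/5.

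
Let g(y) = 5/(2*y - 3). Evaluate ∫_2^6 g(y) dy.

5*log(3)

An antiderivative is F(y) = 5*log(2*y - 3)/2.
Then F(6) - F(2) = (5*log(3)) - (0) = 5*log(3).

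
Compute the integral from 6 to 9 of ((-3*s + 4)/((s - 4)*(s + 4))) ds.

-2*log(13) + log(5) + 3*log(2)

Factor the denominator: s**2 - 16 = (s + 4)(s - 4).
Partial fractions: (-3*s + 4)/((s - 4)*(s + 4)) = -2/(s + 4) - 1/(s - 4).
An antiderivative is F(s) = -log(s - 4) - 2*log(s + 4).
Then F(9) - F(6) = (-2*log(13) - log(5)) - (-2*log(5) - 3*log(2)) = -2*log(13) + log(5) + 3*log(2).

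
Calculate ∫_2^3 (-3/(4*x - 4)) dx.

An antiderivative is F(x) = -3*log(4*x - 4)/4.
Then F(3) - F(2) = (-9*log(2)/4) - (-3*log(2)/2) = -3*log(2)/4.

-3*log(2)/4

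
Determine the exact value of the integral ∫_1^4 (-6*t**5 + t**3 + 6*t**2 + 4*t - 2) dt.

-15525/4

By the power rule, an antiderivative is F(t) = -t**6 + t**4/4 + 2*t**3 + 2*t**2 - 2*t.
Then F(4) - F(1) = (-3880) - (5/4) = -15525/4.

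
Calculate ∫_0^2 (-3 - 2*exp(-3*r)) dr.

-20/3 + 2*exp(-6)/3

An antiderivative is F(r) = -3*r + 2*exp(-3*r)/3.
Then F(2) - F(0) = (-6 + 2*exp(-6)/3) - (2/3) = -20/3 + 2*exp(-6)/3.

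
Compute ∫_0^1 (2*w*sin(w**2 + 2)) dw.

Let u = w**2 + 2, so du = 2*w dw. When w = 0, u = 2; when w = 1, u = 3.
The integral becomes ∫ sin(u) du from 2 to 3, with antiderivative -cos(u).
Back in w: F(w) = -cos(w**2 + 2).
Then F(1) - F(0) = (-cos(3)) - (-cos(2)) = cos(2) - cos(3).

cos(2) - cos(3)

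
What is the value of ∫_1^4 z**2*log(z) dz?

Integrate by parts once (u = ln z, dv = z**2 dz).
An antiderivative is F(z) = z**3*(3*log(z) - 1)/9.
Then F(4) - F(1) = (-64/9 + 128*log(2)/3) - (-1/9) = -7 + 128*log(2)/3.

-7 + 128*log(2)/3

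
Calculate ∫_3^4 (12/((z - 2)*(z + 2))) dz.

Factor the denominator: z**2 - 4 = (z + 2)(z - 2).
Partial fractions: 12/((z - 2)*(z + 2)) = -3/(z + 2) + 3/(z - 2).
An antiderivative is F(z) = 3*log(z - 2) - 3*log(z + 2).
Then F(4) - F(3) = (-log(27)) - (-3*log(5)) = -3*log(3) + 3*log(5).

-3*log(3) + 3*log(5)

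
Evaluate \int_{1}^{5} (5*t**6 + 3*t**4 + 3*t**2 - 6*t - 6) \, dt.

By the power rule, an antiderivative is F(t) = 5*t**7/7 + 3*t**5/5 + t**3 - 3*t**2 - 6*t.
Then F(5) - F(1) = (403890/7) - (-234/35) = 2019684/35.

2019684/35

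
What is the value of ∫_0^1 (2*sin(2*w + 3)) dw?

cos(3) - cos(5)

Let u = 2*w + 3, so du = 2 dw. When w = 0, u = 3; when w = 1, u = 5.
The integral becomes ∫ sin(u) du from 3 to 5, with antiderivative -cos(u).
Back in w: F(w) = -cos(2*w + 3).
Then F(1) - F(0) = (-cos(5)) - (-cos(3)) = cos(3) - cos(5).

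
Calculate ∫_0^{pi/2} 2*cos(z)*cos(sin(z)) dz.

2*sin(1)

Let u = sin(z), so du = cos(z) dz. When z = 0, u = 0; when z = pi/2, u = 1.
The integral becomes 2·∫ cos(u) du from 0 to 1, with antiderivative 2*sin(u).
Back in z: F(z) = 2*sin(sin(z)).
Then F(pi/2) - F(0) = (2*sin(1)) - (0) = 2*sin(1).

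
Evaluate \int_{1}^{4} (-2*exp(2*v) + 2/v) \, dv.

-exp(8) + log(16) + exp(2)

An antiderivative is F(v) = -exp(2*v) + 2*log(v).
Then F(4) - F(1) = (-exp(8) + log(16)) - (-exp(2)) = -exp(8) + log(16) + exp(2).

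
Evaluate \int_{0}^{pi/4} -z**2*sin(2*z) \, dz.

Integrate by parts twice (u = z^2, dv = -sin(2*z) dz).
An antiderivative is F(z) = z**2*cos(2*z)/2 - z*sin(2*z)/2 - cos(2*z)/4.
Then F(pi/4) - F(0) = (-pi/8) - (-1/4) = 1/4 - pi/8.

1/4 - pi/8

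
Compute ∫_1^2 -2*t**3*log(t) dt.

Integrate by parts once (u = ln t, dv = -2*t**3 dt).
An antiderivative is F(t) = -t**4*(4*log(t) - 1)/8.
Then F(2) - F(1) = (2 - 8*log(2)) - (1/8) = 15/8 - 8*log(2).

15/8 - 8*log(2)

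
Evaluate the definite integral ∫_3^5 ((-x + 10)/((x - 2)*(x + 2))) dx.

-3*log(7) + 2*log(3) + 3*log(5)

Factor the denominator: x**2 - 4 = (x + 2)(x - 2).
Partial fractions: (-x + 10)/((x - 2)*(x + 2)) = -3/(x + 2) + 2/(x - 2).
An antiderivative is F(x) = 2*log(x - 2) - 3*log(x + 2).
Then F(5) - F(3) = (-3*log(7) + 2*log(3)) - (-3*log(5)) = -3*log(7) + 2*log(3) + 3*log(5).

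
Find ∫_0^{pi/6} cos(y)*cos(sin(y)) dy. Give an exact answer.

sin(1/2)

Let u = sin(y), so du = cos(y) dy. When y = 0, u = 0; when y = pi/6, u = 1/2.
The integral becomes ∫ cos(u) du from 0 to 1/2, with antiderivative sin(u).
Back in y: F(y) = sin(sin(y)).
Then F(pi/6) - F(0) = (sin(1/2)) - (0) = sin(1/2).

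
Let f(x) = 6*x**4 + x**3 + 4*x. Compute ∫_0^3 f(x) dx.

By the power rule, an antiderivative is F(x) = 6*x**5/5 + x**4/4 + 2*x**2.
Then F(3) - F(0) = (6597/20) - (0) = 6597/20.

6597/20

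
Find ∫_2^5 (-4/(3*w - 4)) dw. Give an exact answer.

An antiderivative is F(w) = -4*log(3*w - 4)/3.
Then F(5) - F(2) = (-4*log(11)/3) - (-4*log(2)/3) = -4*log(11)/3 + 4*log(2)/3.

-4*log(11)/3 + 4*log(2)/3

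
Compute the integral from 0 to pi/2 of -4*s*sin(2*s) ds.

-pi

Integrate by parts once (u = s, dv = -4*sin(2*s) ds).
An antiderivative is F(s) = 2*s*cos(2*s) - sin(2*s).
Then F(pi/2) - F(0) = (-pi) - (0) = -pi.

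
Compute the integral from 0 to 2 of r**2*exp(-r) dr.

Integrate by parts twice (u = r^2, dv = exp(-r) dr).
An antiderivative is F(r) = (-r**2 - 2*r - 2)*exp(-r).
Then F(2) - F(0) = (-10*exp(-2)) - (-2) = 2 - 10*exp(-2).

2 - 10*exp(-2)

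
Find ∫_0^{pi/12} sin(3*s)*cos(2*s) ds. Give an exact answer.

-3*sqrt(6)/20 - sqrt(2)/10 + 3/5

Use the identity sin(3*s)cos(2*s) = [sin(5*s) + sin(s)]/2.
An antiderivative is F(s) = -cos(s)/2 - cos(5*s)/10.
Then F(pi/12) - F(0) = (-3*sqrt(6)/20 - sqrt(2)/10) - (-3/5) = -3*sqrt(6)/20 - sqrt(2)/10 + 3/5.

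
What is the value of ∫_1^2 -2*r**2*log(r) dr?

14/9 - 16*log(2)/3

Integrate by parts once (u = ln r, dv = -2*r**2 dr).
An antiderivative is F(r) = -2*r**3*(3*log(r) - 1)/9.
Then F(2) - F(1) = (16/9 - 16*log(2)/3) - (2/9) = 14/9 - 16*log(2)/3.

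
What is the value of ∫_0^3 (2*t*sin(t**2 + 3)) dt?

cos(3) - cos(12)

Let u = t**2 + 3, so du = 2*t dt. When t = 0, u = 3; when t = 3, u = 12.
The integral becomes ∫ sin(u) du from 3 to 12, with antiderivative -cos(u).
Back in t: F(t) = -cos(t**2 + 3).
Then F(3) - F(0) = (-cos(12)) - (-cos(3)) = cos(3) - cos(12).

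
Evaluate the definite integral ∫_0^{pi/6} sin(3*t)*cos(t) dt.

Use the identity sin(3*t)cos(t) = [sin(4*t) + sin(2*t)]/2.
An antiderivative is F(t) = -cos(2*t)/4 - cos(4*t)/8.
Then F(pi/6) - F(0) = (-1/16) - (-3/8) = 5/16.

5/16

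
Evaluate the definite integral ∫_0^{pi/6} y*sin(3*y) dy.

Integrate by parts once (u = y, dv = sin(3*y) dy).
An antiderivative is F(y) = -y*cos(3*y)/3 + sin(3*y)/9.
Then F(pi/6) - F(0) = (1/9) - (0) = 1/9.

1/9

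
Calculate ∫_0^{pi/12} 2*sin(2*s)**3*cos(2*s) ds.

Let u = sin(2*s), so du = 2*cos(2*s) ds. When s = 0, u = 0; when s = pi/12, u = 1/2.
The integral becomes ∫ u**3 du from 0 to 1/2, with antiderivative u**4/4.
Back in s: F(s) = sin(2*s)**4/4.
Then F(pi/12) - F(0) = (1/64) - (0) = 1/64.

1/64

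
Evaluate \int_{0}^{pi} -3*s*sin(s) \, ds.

Integrate by parts once (u = s, dv = -3*sin(s) ds).
An antiderivative is F(s) = 3*s*cos(s) - 3*sin(s).
Then F(pi) - F(0) = (-3*pi) - (0) = -3*pi.

-3*pi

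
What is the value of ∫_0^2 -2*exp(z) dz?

An antiderivative is F(z) = -2*exp(z).
Then F(2) - F(0) = (-2*exp(2)) - (-2) = 2 - 2*exp(2).

2 - 2*exp(2)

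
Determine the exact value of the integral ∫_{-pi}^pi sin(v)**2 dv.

Use the identity sin^2(v) = (1 - cos(2*v))/2.
An antiderivative is F(v) = v/2 - sin(2*v)/4.
Then F(pi) - F(-pi) = (pi/2) - (-pi/2) = pi.

pi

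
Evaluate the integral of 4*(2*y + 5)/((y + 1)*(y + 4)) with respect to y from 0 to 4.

4*log(2) + 4*log(5)

Factor the denominator: y**2 + 5*y + 4 = (y + 4)(y + 1).
Partial fractions: 4*(2*y + 5)/((y + 1)*(y + 4)) = 4/(y + 4) + 4/(y + 1).
An antiderivative is F(y) = 4*log(y + 1) + 4*log(y + 4).
Then F(4) - F(0) = (4*log(5) + 12*log(2)) - (8*log(2)) = 4*log(2) + 4*log(5).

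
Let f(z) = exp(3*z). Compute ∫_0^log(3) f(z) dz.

26/3

Let u = exp(z), so du = exp(z) dz. When z = 0, u = 1; when z = log(3), u = 3.
The integral becomes ∫ u**2 du from 1 to 3, with antiderivative u**3/3.
Back in z: F(z) = exp(3*z)/3.
Then F(log(3)) - F(0) = (9) - (1/3) = 26/3.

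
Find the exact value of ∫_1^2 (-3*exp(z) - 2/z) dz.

-3*exp(2) - log(4) + 3*exp(1)

An antiderivative is F(z) = -3*exp(z) - 2*log(z).
Then F(2) - F(1) = (-3*exp(2) - log(4)) - (-3*exp(1)) = -3*exp(2) - log(4) + 3*exp(1).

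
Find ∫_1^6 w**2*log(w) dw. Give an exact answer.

Integrate by parts once (u = ln w, dv = w**2 dw).
An antiderivative is F(w) = w**3*(3*log(w) - 1)/9.
Then F(6) - F(1) = (-24 + 72*log(2) + 72*log(3)) - (-1/9) = -215/9 + 72*log(2) + 72*log(3).

-215/9 + 72*log(2) + 72*log(3)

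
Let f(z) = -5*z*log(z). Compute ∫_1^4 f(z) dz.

75/4 - 80*log(2)

Integrate by parts once (u = ln z, dv = -5*z dz).
An antiderivative is F(z) = -5*z**2*(2*log(z) - 1)/4.
Then F(4) - F(1) = (20 - 80*log(2)) - (5/4) = 75/4 - 80*log(2).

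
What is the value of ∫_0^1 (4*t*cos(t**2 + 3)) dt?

Let u = t**2 + 3, so du = 2*t dt. When t = 0, u = 3; when t = 1, u = 4.
The integral becomes 2·∫ cos(u) du from 3 to 4, with antiderivative 2*sin(u).
Back in t: F(t) = 2*sin(t**2 + 3).
Then F(1) - F(0) = (2*sin(4)) - (2*sin(3)) = 2*sin(4) - 2*sin(3).

2*sin(4) - 2*sin(3)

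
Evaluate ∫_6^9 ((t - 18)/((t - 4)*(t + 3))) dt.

-3*log(3) - 2*log(5) + 8*log(2)

Factor the denominator: t**2 - t - 12 = (t + 3)(t - 4).
Partial fractions: (t - 18)/((t - 4)*(t + 3)) = 3/(t + 3) - 2/(t - 4).
An antiderivative is F(t) = -2*log(t - 4) + 3*log(t + 3).
Then F(9) - F(6) = (-2*log(5) + 3*log(3) + 6*log(2)) - (-2*log(2) + 6*log(3)) = -3*log(3) - 2*log(5) + 8*log(2).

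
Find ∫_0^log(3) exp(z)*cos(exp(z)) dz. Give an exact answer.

Let u = exp(z), so du = exp(z) dz. When z = 0, u = 1; when z = log(3), u = 3.
The integral becomes ∫ cos(u) du from 1 to 3, with antiderivative sin(u).
Back in z: F(z) = sin(exp(z)).
Then F(log(3)) - F(0) = (sin(3)) - (sin(1)) = -sin(1) + sin(3).

-sin(1) + sin(3)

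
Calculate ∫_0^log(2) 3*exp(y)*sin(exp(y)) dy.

-3*cos(2) + 3*cos(1)

Let u = exp(y), so du = exp(y) dy. When y = 0, u = 1; when y = log(2), u = 2.
The integral becomes 3·∫ sin(u) du from 1 to 2, with antiderivative -3*cos(u).
Back in y: F(y) = -3*cos(exp(y)).
Then F(log(2)) - F(0) = (-3*cos(2)) - (-3*cos(1)) = -3*cos(2) + 3*cos(1).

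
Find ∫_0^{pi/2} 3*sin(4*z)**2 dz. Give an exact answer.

Use the identity sin^2(4*z) = (1 - cos(8*z))/2.
An antiderivative is F(z) = 3*z/2 - 3*sin(8*z)/16.
Then F(pi/2) - F(0) = (3*pi/4) - (0) = 3*pi/4.

3*pi/4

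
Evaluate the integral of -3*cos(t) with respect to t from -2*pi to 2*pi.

An antiderivative is F(t) = -3*sin(t).
Then F(2*pi) - F(-2*pi) = (0) - (0) = 0.

0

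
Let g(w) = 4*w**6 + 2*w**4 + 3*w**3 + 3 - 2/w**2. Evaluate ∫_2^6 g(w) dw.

By the power rule, an antiderivative is F(w) = 4*w**7/7 + 2*w**5/5 + 3*w**4/4 + 3*w + 2/w.
Then F(6) - F(2) = (17226737/105) - (3673/35) = 17215718/105.

17215718/105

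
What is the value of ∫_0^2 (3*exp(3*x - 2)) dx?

Let u = 3*x - 2, so du = 3 dx. When x = 0, u = -2; when x = 2, u = 4.
The integral becomes ∫ exp(u) du from -2 to 4, with antiderivative exp(u).
Back in x: F(x) = exp(3*x - 2).
Then F(2) - F(0) = (exp(4)) - (exp(-2)) = -(1 - exp(6))*exp(-2).

-(1 - exp(6))*exp(-2)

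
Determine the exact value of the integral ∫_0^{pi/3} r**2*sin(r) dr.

Integrate by parts twice (u = r^2, dv = sin(r) dr).
An antiderivative is F(r) = -r**2*cos(r) + 2*r*sin(r) + 2*cos(r).
Then F(pi/3) - F(0) = (-pi**2/18 + 1 + sqrt(3)*pi/3) - (2) = -1 - pi**2/18 + sqrt(3)*pi/3.

-1 - pi**2/18 + sqrt(3)*pi/3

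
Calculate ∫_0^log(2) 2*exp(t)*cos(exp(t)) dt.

-2*sin(1) + 2*sin(2)

Let u = exp(t), so du = exp(t) dt. When t = 0, u = 1; when t = log(2), u = 2.
The integral becomes 2·∫ cos(u) du from 1 to 2, with antiderivative 2*sin(u).
Back in t: F(t) = 2*sin(exp(t)).
Then F(log(2)) - F(0) = (2*sin(2)) - (2*sin(1)) = -2*sin(1) + 2*sin(2).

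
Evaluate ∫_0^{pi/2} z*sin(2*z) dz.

pi/4

Integrate by parts once (u = z, dv = sin(2*z) dz).
An antiderivative is F(z) = -z*cos(2*z)/2 + sin(2*z)/4.
Then F(pi/2) - F(0) = (pi/4) - (0) = pi/4.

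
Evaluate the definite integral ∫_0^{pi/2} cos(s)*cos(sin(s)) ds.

Let u = sin(s), so du = cos(s) ds. When s = 0, u = 0; when s = pi/2, u = 1.
The integral becomes ∫ cos(u) du from 0 to 1, with antiderivative sin(u).
Back in s: F(s) = sin(sin(s)).
Then F(pi/2) - F(0) = (sin(1)) - (0) = sin(1).

sin(1)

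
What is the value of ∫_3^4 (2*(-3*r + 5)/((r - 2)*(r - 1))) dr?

log(4/81)

Factor the denominator: r**2 - 3*r + 2 = (r - 1)(r - 2).
Partial fractions: 2*(-3*r + 5)/((r - 2)*(r - 1)) = -4/(r - 1) - 2/(r - 2).
An antiderivative is F(r) = -2*log(r - 2) - 4*log(r - 1).
Then F(4) - F(3) = (-4*log(3) - 2*log(2)) - (-log(16)) = log(4/81).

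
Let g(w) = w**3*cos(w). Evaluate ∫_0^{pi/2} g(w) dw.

-3*pi + pi**3/8 + 6

Integrate by parts 3 times (u = w^3, dv = cos(w) dw).
An antiderivative is F(w) = w**3*sin(w) + 3*w**2*cos(w) - 6*w*sin(w) - 6*cos(w).
Then F(pi/2) - F(0) = (pi*(-24 + pi**2)/8) - (-6) = -3*pi + pi**3/8 + 6.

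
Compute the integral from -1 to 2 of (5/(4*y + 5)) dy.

5*log(13)/4

An antiderivative is F(y) = 5*log(4*y + 5)/4.
Then F(2) - F(-1) = (5*log(13)/4) - (0) = 5*log(13)/4.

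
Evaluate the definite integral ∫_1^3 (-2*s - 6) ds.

By the power rule, an antiderivative is F(s) = -s**2 - 6*s.
Then F(3) - F(1) = (-27) - (-7) = -20.

-20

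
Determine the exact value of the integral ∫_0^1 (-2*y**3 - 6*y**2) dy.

By the power rule, an antiderivative is F(y) = -y**4/2 - 2*y**3.
Then F(1) - F(0) = (-5/2) - (0) = -5/2.

-5/2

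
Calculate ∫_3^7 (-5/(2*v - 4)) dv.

-5*log(5)/2

An antiderivative is F(v) = -5*log(2*v - 4)/2.
Then F(7) - F(3) = (-5*log(10)/2) - (-5*log(2)/2) = -5*log(5)/2.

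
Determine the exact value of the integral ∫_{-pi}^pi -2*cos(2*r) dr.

An antiderivative is F(r) = -sin(2*r).
Then F(pi) - F(-pi) = (0) - (0) = 0.

0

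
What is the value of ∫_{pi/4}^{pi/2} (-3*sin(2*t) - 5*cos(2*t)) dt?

1

An antiderivative is F(t) = -5*sin(2*t)/2 + 3*cos(2*t)/2.
Then F(pi/2) - F(pi/4) = (-3/2) - (-5/2) = 1.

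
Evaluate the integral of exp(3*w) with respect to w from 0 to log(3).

26/3

Let u = exp(w), so du = exp(w) dw. When w = 0, u = 1; when w = log(3), u = 3.
The integral becomes ∫ u**2 du from 1 to 3, with antiderivative u**3/3.
Back in w: F(w) = exp(3*w)/3.
Then F(log(3)) - F(0) = (9) - (1/3) = 26/3.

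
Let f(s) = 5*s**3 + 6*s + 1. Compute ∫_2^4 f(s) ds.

338

By the power rule, an antiderivative is F(s) = 5*s**4/4 + 3*s**2 + s.
Then F(4) - F(2) = (372) - (34) = 338.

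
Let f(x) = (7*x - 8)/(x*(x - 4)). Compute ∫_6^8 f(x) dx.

Factor the denominator: x**2 - 4*x = x(x - 4).
Partial fractions: (7*x - 8)/(x*(x - 4)) = 2/x + 5/(x - 4).
An antiderivative is F(x) = 2*log(x) + 5*log(x - 4).
Then F(8) - F(6) = (16*log(2)) - (2*log(3) + 7*log(2)) = -2*log(3) + 9*log(2).

-2*log(3) + 9*log(2)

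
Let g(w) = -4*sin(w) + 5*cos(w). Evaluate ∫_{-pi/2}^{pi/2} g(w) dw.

An antiderivative is F(w) = 5*sin(w) + 4*cos(w).
Then F(pi/2) - F(-pi/2) = (5) - (-5) = 10.

10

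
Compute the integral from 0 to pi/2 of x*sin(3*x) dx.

Integrate by parts once (u = x, dv = sin(3*x) dx).
An antiderivative is F(x) = -x*cos(3*x)/3 + sin(3*x)/9.
Then F(pi/2) - F(0) = (-1/9) - (0) = -1/9.

-1/9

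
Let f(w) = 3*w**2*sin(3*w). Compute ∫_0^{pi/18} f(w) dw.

Integrate by parts twice (u = w^2, dv = 3*sin(3*w) dw).
An antiderivative is F(w) = -w**2*cos(3*w) + 2*w*sin(3*w)/3 + 2*cos(3*w)/9.
Then F(pi/18) - F(0) = (-sqrt(3)*pi**2/648 + pi/54 + sqrt(3)/9) - (2/9) = -2/9 - sqrt(3)*pi**2/648 + pi/54 + sqrt(3)/9.

-2/9 - sqrt(3)*pi**2/648 + pi/54 + sqrt(3)/9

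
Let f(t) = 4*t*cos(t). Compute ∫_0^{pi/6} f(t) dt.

-4 + pi/3 + 2*sqrt(3)

Integrate by parts once (u = t, dv = 4*cos(t) dt).
An antiderivative is F(t) = 4*t*sin(t) + 4*cos(t).
Then F(pi/6) - F(0) = (pi/3 + 2*sqrt(3)) - (4) = -4 + pi/3 + 2*sqrt(3).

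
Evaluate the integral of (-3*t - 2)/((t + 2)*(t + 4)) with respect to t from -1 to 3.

-5*log(7) + 2*log(5) + 5*log(3)

Factor the denominator: t**2 + 6*t + 8 = (t + 4)(t + 2).
Partial fractions: (-3*t - 2)/((t + 2)*(t + 4)) = -5/(t + 4) + 2/(t + 2).
An antiderivative is F(t) = 2*log(t + 2) - 5*log(t + 4).
Then F(3) - F(-1) = (-5*log(7) + 2*log(5)) - (-5*log(3)) = -5*log(7) + 2*log(5) + 5*log(3).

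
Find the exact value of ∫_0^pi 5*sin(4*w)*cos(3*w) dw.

40/7

Use the identity sin(4*w)cos(3*w) = [sin(7*w) + sin(w)]/2.
An antiderivative is F(w) = -5*cos(w)/2 - 5*cos(7*w)/14.
Then F(pi) - F(0) = (20/7) - (-20/7) = 40/7.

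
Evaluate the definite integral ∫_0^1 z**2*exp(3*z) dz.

Integrate by parts twice (u = z^2, dv = exp(3*z) dz).
An antiderivative is F(z) = (9*z**2 - 6*z + 2)*exp(3*z)/27.
Then F(1) - F(0) = (5*exp(3)/27) - (2/27) = -2/27 + 5*exp(3)/27.

-2/27 + 5*exp(3)/27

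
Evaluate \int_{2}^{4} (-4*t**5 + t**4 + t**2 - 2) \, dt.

-37124/15

By the power rule, an antiderivative is F(t) = -2*t**6/3 + t**5/5 + t**3/3 - 2*t.
Then F(4) - F(2) = (-37688/15) - (-188/5) = -37124/15.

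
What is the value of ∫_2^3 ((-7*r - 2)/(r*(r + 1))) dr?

-8*log(2) + 3*log(3)

Factor the denominator: r**2 + r = (r + 1)r.
Partial fractions: (-7*r - 2)/(r*(r + 1)) = -5/(r + 1) - 2/r.
An antiderivative is F(r) = -2*log(r) - 5*log(r + 1).
Then F(3) - F(2) = (-10*log(2) - 2*log(3)) - (-5*log(3) - 2*log(2)) = -8*log(2) + 3*log(3).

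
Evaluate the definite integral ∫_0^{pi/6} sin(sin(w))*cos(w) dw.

1 - cos(1/2)

Let u = sin(w), so du = cos(w) dw. When w = 0, u = 0; when w = pi/6, u = 1/2.
The integral becomes ∫ sin(u) du from 0 to 1/2, with antiderivative -cos(u).
Back in w: F(w) = -cos(sin(w)).
Then F(pi/6) - F(0) = (-cos(1/2)) - (-1) = 1 - cos(1/2).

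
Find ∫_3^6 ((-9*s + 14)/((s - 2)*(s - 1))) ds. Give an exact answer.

Factor the denominator: s**2 - 3*s + 2 = (s - 1)(s - 2).
Partial fractions: (-9*s + 14)/((s - 2)*(s - 1)) = -5/(s - 1) - 4/(s - 2).
An antiderivative is F(s) = -4*log(s - 2) - 5*log(s - 1).
Then F(6) - F(3) = (-5*log(5) - 8*log(2)) - (-log(32)) = -5*log(5) - 3*log(2).

-5*log(5) - 3*log(2)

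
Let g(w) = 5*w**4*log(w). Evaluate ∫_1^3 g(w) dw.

Integrate by parts once (u = ln w, dv = 5*w**4 dw).
An antiderivative is F(w) = w**5*(5*log(w) - 1)/5.
Then F(3) - F(1) = (-243/5 + 243*log(3)) - (-1/5) = -242/5 + 243*log(3).

-242/5 + 243*log(3)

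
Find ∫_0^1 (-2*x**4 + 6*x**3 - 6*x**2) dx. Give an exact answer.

-9/10

By the power rule, an antiderivative is F(x) = -2*x**5/5 + 3*x**4/2 - 2*x**3.
Then F(1) - F(0) = (-9/10) - (0) = -9/10.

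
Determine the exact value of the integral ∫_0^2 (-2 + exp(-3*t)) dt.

-11/3 - exp(-6)/3

An antiderivative is F(t) = -2*t - exp(-3*t)/3.
Then F(2) - F(0) = (-4 - exp(-6)/3) - (-1/3) = -11/3 - exp(-6)/3.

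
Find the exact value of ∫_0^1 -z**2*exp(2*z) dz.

1/4 - exp(2)/4

Integrate by parts twice (u = z^2, dv = -exp(2*z) dz).
An antiderivative is F(z) = (-2*z**2 + 2*z - 1)*exp(2*z)/4.
Then F(1) - F(0) = (-exp(2)/4) - (-1/4) = 1/4 - exp(2)/4.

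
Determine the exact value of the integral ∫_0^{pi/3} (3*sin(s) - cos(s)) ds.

3/2 - sqrt(3)/2

An antiderivative is F(s) = -sin(s) - 3*cos(s).
Then F(pi/3) - F(0) = (-3/2 - sqrt(3)/2) - (-3) = 3/2 - sqrt(3)/2.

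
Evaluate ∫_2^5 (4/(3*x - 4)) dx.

-4*log(2)/3 + 4*log(11)/3

An antiderivative is F(x) = 4*log(3*x - 4)/3.
Then F(5) - F(2) = (4*log(11)/3) - (4*log(2)/3) = -4*log(2)/3 + 4*log(11)/3.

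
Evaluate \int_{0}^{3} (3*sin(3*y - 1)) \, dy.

Let u = 3*y - 1, so du = 3 dy. When y = 0, u = -1; when y = 3, u = 8.
The integral becomes ∫ sin(u) du from -1 to 8, with antiderivative -cos(u).
Back in y: F(y) = -cos(3*y - 1).
Then F(3) - F(0) = (-cos(8)) - (-cos(1)) = -cos(8) + cos(1).

-cos(8) + cos(1)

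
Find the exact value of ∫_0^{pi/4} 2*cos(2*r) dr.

1

An antiderivative is F(r) = sin(2*r).
Then F(pi/4) - F(0) = (1) - (0) = 1.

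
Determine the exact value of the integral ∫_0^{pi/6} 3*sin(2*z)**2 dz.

-3*sqrt(3)/16 + pi/4

Use the identity sin^2(2*z) = (1 - cos(4*z))/2.
An antiderivative is F(z) = 3*z/2 - 3*sin(4*z)/8.
Then F(pi/6) - F(0) = (-3*sqrt(3)/16 + pi/4) - (0) = -3*sqrt(3)/16 + pi/4.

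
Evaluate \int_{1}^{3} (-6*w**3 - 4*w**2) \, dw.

By the power rule, an antiderivative is F(w) = -3*w**4/2 - 4*w**3/3.
Then F(3) - F(1) = (-315/2) - (-17/6) = -464/3.

-464/3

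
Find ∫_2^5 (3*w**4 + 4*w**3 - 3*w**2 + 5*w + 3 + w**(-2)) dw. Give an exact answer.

By the power rule, an antiderivative is F(w) = 3*w**5/5 + w**4 - w**3 + 5*w**2/2 + 3*w - 1/w.
Then F(5) - F(2) = (24523/10) - (427/10) = 12048/5.

12048/5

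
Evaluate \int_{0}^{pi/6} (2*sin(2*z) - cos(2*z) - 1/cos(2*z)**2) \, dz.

An antiderivative is F(z) = -sin(2*z)/2 - cos(2*z) - tan(2*z)/2.
Then F(pi/6) - F(0) = (-3*sqrt(3)/4 - 1/2) - (-1) = 1/2 - 3*sqrt(3)/4.

1/2 - 3*sqrt(3)/4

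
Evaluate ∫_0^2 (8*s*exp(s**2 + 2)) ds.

Let u = s**2 + 2, so du = 2*s ds. When s = 0, u = 2; when s = 2, u = 6.
The integral becomes 4·∫ exp(u) du from 2 to 6, with antiderivative 4*exp(u).
Back in s: F(s) = 4*exp(s**2 + 2).
Then F(2) - F(0) = (4*exp(6)) - (4*exp(2)) = -4*(1 - exp(4))*exp(2).

-4*(1 - exp(4))*exp(2)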